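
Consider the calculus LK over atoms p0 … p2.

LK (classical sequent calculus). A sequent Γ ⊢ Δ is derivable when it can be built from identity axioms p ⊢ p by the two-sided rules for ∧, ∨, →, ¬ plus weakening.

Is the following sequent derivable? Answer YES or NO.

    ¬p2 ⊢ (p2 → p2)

Derivation (root first):
[¬L] ¬p2 ⊢ (p2 → p2)
  [WR]  ⊢ (p2 → p2), p2
    [→R]  ⊢ (p2 → p2)
      [Ax] p2 ⊢ p2

Result: YES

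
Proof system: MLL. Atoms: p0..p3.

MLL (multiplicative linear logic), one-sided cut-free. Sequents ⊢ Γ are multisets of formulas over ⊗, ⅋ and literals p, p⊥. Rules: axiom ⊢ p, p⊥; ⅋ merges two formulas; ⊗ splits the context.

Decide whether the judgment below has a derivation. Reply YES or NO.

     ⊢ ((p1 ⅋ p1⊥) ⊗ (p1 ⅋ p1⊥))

Derivation (root first):
[⊗]  ⊢ ((p1 ⅋ p1⊥) ⊗ (p1 ⅋ p1⊥))
  [⅋]  ⊢ (p1 ⅋ p1⊥)
    [Ax]  ⊢ p1, p1⊥
  [⅋]  ⊢ (p1 ⅋ p1⊥)
    [Ax]  ⊢ p1, p1⊥

Result: YES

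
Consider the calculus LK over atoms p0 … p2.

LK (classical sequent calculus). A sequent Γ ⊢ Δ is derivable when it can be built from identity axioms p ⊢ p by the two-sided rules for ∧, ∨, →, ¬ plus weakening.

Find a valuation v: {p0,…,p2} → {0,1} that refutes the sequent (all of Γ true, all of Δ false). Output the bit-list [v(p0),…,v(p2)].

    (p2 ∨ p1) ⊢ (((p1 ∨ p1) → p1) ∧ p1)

Search for a countermodel by truth-table:
  v=000: Γ:[(p2 ∨ p1)=F] Δ:[(((p1 ∨ p1) → p1) ∧ p1)=F] refutes=False
  v=001: Γ:[(p2 ∨ p1)=T] Δ:[(((p1 ∨ p1) → p1) ∧ p1)=F] refutes=True  ← countermodel

Result: [0, 0, 1]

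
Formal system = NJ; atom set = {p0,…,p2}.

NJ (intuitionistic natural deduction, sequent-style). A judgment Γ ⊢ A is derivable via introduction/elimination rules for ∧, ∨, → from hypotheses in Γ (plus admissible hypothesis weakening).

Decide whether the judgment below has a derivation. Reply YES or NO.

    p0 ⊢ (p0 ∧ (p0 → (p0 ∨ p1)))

Proof tree:
[∧I] p0 ⊢ (p0 ∧ (p0 → (p0 ∨ p1)))
  [Ax] p0 ⊢ p0
  [→I]  ⊢ (p0 → (p0 ∨ p1))
    [∨I₁] p0 ⊢ (p0 ∨ p1)
      [Ax] p0 ⊢ p0

Result: YES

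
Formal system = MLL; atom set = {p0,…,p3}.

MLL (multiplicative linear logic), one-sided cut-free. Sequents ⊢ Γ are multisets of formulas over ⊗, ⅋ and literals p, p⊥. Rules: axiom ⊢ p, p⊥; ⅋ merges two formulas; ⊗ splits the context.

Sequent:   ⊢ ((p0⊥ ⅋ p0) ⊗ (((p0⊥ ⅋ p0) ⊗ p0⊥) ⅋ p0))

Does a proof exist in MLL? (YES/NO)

Proof tree:
[⊗]  ⊢ ((p0⊥ ⅋ p0) ⊗ (((p0⊥ ⅋ p0) ⊗ p0⊥) ⅋ p0))
  [⅋]  ⊢ (p0⊥ ⅋ p0)
    [Ax]  ⊢ p0, p0⊥
  [⅋]  ⊢ (((p0⊥ ⅋ p0) ⊗ p0⊥) ⅋ p0)
    [⊗]  ⊢ p0, ((p0⊥ ⅋ p0) ⊗ p0⊥)
      [⅋]  ⊢ (p0⊥ ⅋ p0)
        [Ax]  ⊢ p0, p0⊥
      [Ax]  ⊢ p0, p0⊥

Result: YES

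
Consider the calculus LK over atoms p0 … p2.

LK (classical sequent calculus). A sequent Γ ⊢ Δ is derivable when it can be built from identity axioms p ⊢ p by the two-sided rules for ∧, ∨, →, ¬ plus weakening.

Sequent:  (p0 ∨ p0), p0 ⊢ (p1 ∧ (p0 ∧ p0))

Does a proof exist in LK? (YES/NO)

Enumerate valuations to refute Γ ⊢ Δ:
  v=000: Γ:[(p0 ∨ p0)=F, p0=F] Δ:[(p1 ∧ (p0 ∧ p0))=F] refutes=False
  v=001: Γ:[(p0 ∨ p0)=F, p0=F] Δ:[(p1 ∧ (p0 ∧ p0))=F] refutes=False
  v=010: Γ:[(p0 ∨ p0)=F, p0=F] Δ:[(p1 ∧ (p0 ∧ p0))=F] refutes=False
  v=011: Γ:[(p0 ∨ p0)=F, p0=F] Δ:[(p1 ∧ (p0 ∧ p0))=F] refutes=False
  v=100: Γ:[(p0 ∨ p0)=T, p0=T] Δ:[(p1 ∧ (p0 ∧ p0))=F] refutes=True  ← countermodel

Result: NO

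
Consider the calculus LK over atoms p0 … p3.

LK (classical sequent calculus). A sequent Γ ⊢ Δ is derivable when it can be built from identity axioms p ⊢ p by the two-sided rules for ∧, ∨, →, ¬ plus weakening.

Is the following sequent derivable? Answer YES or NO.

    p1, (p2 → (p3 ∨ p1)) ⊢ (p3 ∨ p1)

Derivation (root first):
[∨R] p1, (p2 → (p3 ∨ p1)) ⊢ (p3 ∨ p1)
  [→L] p1, (p2 → (p3 ∨ p1)) ⊢ p1, p3
    [WR] p1 ⊢ p1, p2
      [Ax] p1 ⊢ p1
    [∨L] (p3 ∨ p1) ⊢ p1, p3
      [Ax] p3 ⊢ p3
      [Ax] p1 ⊢ p1

Result: YES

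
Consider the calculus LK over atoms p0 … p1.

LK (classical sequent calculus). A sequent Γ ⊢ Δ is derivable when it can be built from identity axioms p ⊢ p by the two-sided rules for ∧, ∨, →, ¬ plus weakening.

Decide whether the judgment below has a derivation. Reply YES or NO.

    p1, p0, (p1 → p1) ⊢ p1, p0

Proof tree:
[→L] p1, p0, (p1 → p1) ⊢ p1, p0
  [WR] p0, p0, p1 ⊢ p0, p1
    [WL] p0, p0, p1 ⊢ p0
      [WL] p0, p0 ⊢ p0
        [Ax] p0 ⊢ p0
  [Ax] p1 ⊢ p1

Result: YES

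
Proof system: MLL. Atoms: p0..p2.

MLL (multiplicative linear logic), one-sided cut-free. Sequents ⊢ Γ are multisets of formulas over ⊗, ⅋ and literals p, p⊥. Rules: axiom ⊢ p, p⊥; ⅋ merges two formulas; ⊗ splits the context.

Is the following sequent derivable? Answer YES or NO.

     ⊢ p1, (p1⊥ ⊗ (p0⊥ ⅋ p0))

Derivation trace:
[⊗]  ⊢ p1, (p1⊥ ⊗ (p0⊥ ⅋ p0))
  [Ax]  ⊢ p1, p1⊥
  [⅋]  ⊢ (p0⊥ ⅋ p0)
    [Ax]  ⊢ p0, p0⊥

Result: YES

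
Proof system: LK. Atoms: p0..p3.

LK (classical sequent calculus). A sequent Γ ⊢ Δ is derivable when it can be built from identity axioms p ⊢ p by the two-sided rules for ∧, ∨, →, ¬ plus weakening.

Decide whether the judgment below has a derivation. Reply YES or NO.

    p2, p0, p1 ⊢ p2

Derivation (root first):
[WL] p2, p0, p1 ⊢ p2
  [WL] p2, p0 ⊢ p2
    [Ax] p2 ⊢ p2

Result: YES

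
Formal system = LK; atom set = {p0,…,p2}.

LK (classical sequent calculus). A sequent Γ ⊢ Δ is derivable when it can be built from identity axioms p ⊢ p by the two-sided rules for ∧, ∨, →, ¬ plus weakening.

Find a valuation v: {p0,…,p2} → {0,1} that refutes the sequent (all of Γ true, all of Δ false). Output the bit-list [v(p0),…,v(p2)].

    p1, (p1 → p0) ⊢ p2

Truth-table refutation:
  v=000: Γ:[p1=F, (p1 → p0)=T] Δ:[p2=F] refutes=False
  v=001: Γ:[p1=F, (p1 → p0)=T] Δ:[p2=T] refutes=False
  v=010: Γ:[p1=T, (p1 → p0)=F] Δ:[p2=F] refutes=False
  v=011: Γ:[p1=T, (p1 → p0)=F] Δ:[p2=T] refutes=False
  v=100: Γ:[p1=F, (p1 → p0)=T] Δ:[p2=F] refutes=False
  v=101: Γ:[p1=F, (p1 → p0)=T] Δ:[p2=T] refutes=False
  v=110: Γ:[p1=T, (p1 → p0)=T] Δ:[p2=F] refutes=True  ← countermodel

Result: [1, 1, 0]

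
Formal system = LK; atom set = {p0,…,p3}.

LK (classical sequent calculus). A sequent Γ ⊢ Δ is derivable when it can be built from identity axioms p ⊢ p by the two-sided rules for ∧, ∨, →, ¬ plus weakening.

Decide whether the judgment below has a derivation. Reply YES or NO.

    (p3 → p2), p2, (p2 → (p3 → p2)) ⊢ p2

Proof tree:
[→L] (p3 → p2), p2, (p2 → (p3 → p2)) ⊢ p2
  [→L] p2, (p3 → p2) ⊢ p2
    [WR] p2 ⊢ p2, p3
      [Ax] p2 ⊢ p2
    [Ax] p2 ⊢ p2
  [→L] p2, (p3 → p2) ⊢ p2
    [WR] p2 ⊢ p2, p3
      [Ax] p2 ⊢ p2
    [Ax] p2 ⊢ p2

Result: YES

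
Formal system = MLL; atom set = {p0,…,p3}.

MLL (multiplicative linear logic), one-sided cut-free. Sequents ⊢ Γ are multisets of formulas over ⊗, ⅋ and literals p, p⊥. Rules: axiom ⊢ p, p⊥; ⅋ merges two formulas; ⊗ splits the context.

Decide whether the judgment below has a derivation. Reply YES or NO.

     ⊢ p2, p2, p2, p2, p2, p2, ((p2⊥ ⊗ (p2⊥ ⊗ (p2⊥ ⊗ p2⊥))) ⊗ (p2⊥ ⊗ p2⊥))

Derivation (root first):
[⊗]  ⊢ p2, p2, p2, p2, p2, p2, ((p2⊥ ⊗ (p2⊥ ⊗ (p2⊥ ⊗ p2⊥))) ⊗ (p2⊥ ⊗ p2⊥))
  [⊗]  ⊢ p2, p2, p2, p2, (p2⊥ ⊗ (p2⊥ ⊗ (p2⊥ ⊗ p2⊥)))
    [Ax]  ⊢ p2, p2⊥
    [⊗]  ⊢ p2, p2, p2, (p2⊥ ⊗ (p2⊥ ⊗ p2⊥))
      [Ax]  ⊢ p2, p2⊥
      [⊗]  ⊢ p2, p2, (p2⊥ ⊗ p2⊥)
        [Ax]  ⊢ p2, p2⊥
        [Ax]  ⊢ p2, p2⊥
  [⊗]  ⊢ p2, p2, (p2⊥ ⊗ p2⊥)
    [Ax]  ⊢ p2, p2⊥
    [Ax]  ⊢ p2, p2⊥

Result: YES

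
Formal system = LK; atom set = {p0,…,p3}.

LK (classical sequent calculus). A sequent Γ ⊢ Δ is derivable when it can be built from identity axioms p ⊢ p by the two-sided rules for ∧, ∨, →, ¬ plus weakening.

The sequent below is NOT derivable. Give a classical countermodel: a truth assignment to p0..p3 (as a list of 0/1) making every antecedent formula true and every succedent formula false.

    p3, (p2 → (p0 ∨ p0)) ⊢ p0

Truth-table refutation:
  v=0000: Γ:[p3=F, (p2 → (p0 ∨ p0))=T] Δ:[p0=F] refutes=False
  v=0001: Γ:[p3=T, (p2 → (p0 ∨ p0))=T] Δ:[p0=F] refutes=True  ← countermodel

Result: [0, 0, 0, 1]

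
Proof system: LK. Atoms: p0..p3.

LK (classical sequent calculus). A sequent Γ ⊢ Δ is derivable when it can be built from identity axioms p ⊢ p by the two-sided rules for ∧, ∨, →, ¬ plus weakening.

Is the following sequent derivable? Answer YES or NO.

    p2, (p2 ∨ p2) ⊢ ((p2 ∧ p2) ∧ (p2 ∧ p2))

Derivation (root first):
[∧R] p2, (p2 ∨ p2) ⊢ ((p2 ∧ p2) ∧ (p2 ∧ p2))
  [∧R] p2, (p2 ∨ p2) ⊢ (p2 ∧ p2)
    [Ax] p2 ⊢ p2
    [∨L] (p2 ∨ p2) ⊢ p2
      [Ax] p2 ⊢ p2
      [Ax] p2 ⊢ p2
  [∧R] p2, (p2 ∨ p2) ⊢ (p2 ∧ p2)
    [Ax] p2 ⊢ p2
    [∨L] (p2 ∨ p2) ⊢ p2
      [Ax] p2 ⊢ p2
      [Ax] p2 ⊢ p2

Result: YES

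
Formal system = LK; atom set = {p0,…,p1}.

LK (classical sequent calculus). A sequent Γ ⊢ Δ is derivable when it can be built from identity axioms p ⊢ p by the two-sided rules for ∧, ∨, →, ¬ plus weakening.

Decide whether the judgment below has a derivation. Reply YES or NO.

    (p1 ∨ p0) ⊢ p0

Truth-table refutation:
  v=00: Γ:[(p1 ∨ p0)=F] Δ:[p0=F] refutes=False
  v=01: Γ:[(p1 ∨ p0)=T] Δ:[p0=F] refutes=True  ← countermodel

Result: NO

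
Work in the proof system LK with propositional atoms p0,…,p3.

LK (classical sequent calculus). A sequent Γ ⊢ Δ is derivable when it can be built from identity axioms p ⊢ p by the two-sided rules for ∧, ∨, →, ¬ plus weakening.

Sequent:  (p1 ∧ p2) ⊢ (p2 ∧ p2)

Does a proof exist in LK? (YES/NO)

Derivation trace:
[∧L] (p1 ∧ p2) ⊢ (p2 ∧ p2)
  [WL] p2, p1 ⊢ (p2 ∧ p2)
    [∧R] p2 ⊢ (p2 ∧ p2)
      [Ax] p2 ⊢ p2
      [Ax] p2 ⊢ p2

Result: YES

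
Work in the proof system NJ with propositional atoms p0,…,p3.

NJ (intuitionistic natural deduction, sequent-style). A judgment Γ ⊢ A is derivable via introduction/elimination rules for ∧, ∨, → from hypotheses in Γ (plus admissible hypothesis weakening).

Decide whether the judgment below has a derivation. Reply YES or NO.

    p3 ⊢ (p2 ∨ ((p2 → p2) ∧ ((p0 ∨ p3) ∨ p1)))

Derivation (root first):
[∨I₂] p3 ⊢ (p2 ∨ ((p2 → p2) ∧ ((p0 ∨ p3) ∨ p1)))
  [∧I] p3 ⊢ ((p2 → p2) ∧ ((p0 ∨ p3) ∨ p1))
    [→I]  ⊢ (p2 → p2)
      [Ax] p2 ⊢ p2
    [∨I₁] p3 ⊢ ((p0 ∨ p3) ∨ p1)
      [∨I₂] p3 ⊢ (p0 ∨ p3)
        [Ax] p3 ⊢ p3

Result: YES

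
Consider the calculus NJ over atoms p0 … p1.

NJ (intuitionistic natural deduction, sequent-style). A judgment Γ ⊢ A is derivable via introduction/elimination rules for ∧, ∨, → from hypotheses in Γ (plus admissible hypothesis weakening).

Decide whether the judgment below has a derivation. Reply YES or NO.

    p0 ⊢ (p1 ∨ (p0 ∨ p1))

Proof tree:
[∨I₂] p0 ⊢ (p1 ∨ (p0 ∨ p1))
  [∨I₁] p0 ⊢ (p0 ∨ p1)
    [Ax] p0 ⊢ p0

Result: YES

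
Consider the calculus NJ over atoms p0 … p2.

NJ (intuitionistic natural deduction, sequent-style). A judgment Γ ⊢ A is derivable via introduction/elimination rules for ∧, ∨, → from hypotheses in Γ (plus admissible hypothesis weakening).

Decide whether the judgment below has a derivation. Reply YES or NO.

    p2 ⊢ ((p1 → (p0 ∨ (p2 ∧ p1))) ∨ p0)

Derivation trace:
[∨I₁] p2 ⊢ ((p1 → (p0 ∨ (p2 ∧ p1))) ∨ p0)
  [→I] p2 ⊢ (p1 → (p0 ∨ (p2 ∧ p1)))
    [∨I₂] p1, p2 ⊢ (p0 ∨ (p2 ∧ p1))
      [∧I] p1, p2 ⊢ (p2 ∧ p1)
        [Ax] p2 ⊢ p2
        [Ax] p1 ⊢ p1

Result: YES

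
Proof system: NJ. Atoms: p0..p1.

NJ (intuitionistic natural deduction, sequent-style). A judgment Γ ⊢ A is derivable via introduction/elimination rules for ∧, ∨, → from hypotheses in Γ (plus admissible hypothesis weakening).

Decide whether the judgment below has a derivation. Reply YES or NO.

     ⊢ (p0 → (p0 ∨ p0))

Proof tree:
[→I]  ⊢ (p0 → (p0 ∨ p0))
  [∨I₂] p0 ⊢ (p0 ∨ p0)
    [Ax] p0 ⊢ p0

Result: YES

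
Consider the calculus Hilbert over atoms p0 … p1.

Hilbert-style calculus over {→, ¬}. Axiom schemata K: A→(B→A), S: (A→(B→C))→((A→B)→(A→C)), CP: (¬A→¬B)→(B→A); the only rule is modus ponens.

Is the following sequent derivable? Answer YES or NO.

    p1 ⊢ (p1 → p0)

Search for a countermodel by truth-table:
  v=00: Γ:[p1=F] Δ:[(p1 → p0)=T] refutes=False
  v=01: Γ:[p1=T] Δ:[(p1 → p0)=F] refutes=True  ← countermodel

Result: NO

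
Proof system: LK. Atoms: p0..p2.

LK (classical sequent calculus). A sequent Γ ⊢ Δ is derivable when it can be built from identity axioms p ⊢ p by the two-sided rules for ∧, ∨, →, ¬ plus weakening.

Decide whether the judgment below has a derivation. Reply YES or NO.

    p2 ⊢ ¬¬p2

Proof tree:
[¬R] p2 ⊢ ¬¬p2
  [¬L] p2, ¬p2 ⊢ 
    [Ax] p2 ⊢ p2

Result: YES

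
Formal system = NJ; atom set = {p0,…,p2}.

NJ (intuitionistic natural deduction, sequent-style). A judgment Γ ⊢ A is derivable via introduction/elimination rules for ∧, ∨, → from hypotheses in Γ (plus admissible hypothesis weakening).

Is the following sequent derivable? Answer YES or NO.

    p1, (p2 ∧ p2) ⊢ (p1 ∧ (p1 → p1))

Proof tree:
[∧I] p1, (p2 ∧ p2) ⊢ (p1 ∧ (p1 → p1))
  [Wk] p1, (p2 ∧ p2) ⊢ p1
    [Ax] p1 ⊢ p1
  [→I] (p2 ∧ p2) ⊢ (p1 → p1)
    [Wk] p1, (p2 ∧ p2) ⊢ p1
      [Ax] p1 ⊢ p1

Result: YES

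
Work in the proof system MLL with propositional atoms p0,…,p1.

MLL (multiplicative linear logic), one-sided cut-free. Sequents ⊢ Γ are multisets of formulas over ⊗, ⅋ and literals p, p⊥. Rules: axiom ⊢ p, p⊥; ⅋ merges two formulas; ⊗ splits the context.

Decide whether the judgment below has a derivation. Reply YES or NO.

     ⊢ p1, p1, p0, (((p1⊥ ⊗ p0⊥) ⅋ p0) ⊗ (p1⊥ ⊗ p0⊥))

Derivation (root first):
[⊗]  ⊢ p1, p1, p0, (((p1⊥ ⊗ p0⊥) ⅋ p0) ⊗ (p1⊥ ⊗ p0⊥))
  [⅋]  ⊢ p1, ((p1⊥ ⊗ p0⊥) ⅋ p0)
    [⊗]  ⊢ p1, p0, (p1⊥ ⊗ p0⊥)
      [Ax]  ⊢ p1, p1⊥
      [Ax]  ⊢ p0, p0⊥
  [⊗]  ⊢ p1, p0, (p1⊥ ⊗ p0⊥)
    [Ax]  ⊢ p1, p1⊥
    [Ax]  ⊢ p0, p0⊥

Result: YES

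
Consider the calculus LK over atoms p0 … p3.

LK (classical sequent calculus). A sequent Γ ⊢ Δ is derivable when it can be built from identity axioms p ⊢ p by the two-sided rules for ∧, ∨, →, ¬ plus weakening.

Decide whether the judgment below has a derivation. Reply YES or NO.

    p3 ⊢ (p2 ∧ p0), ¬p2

Enumerate valuations to refute Γ ⊢ Δ:
  v=0000: Γ:[p3=F] Δ:[(p2 ∧ p0)=F, ¬p2=T] refutes=False
  v=0001: Γ:[p3=T] Δ:[(p2 ∧ p0)=F, ¬p2=T] refutes=False
  v=0010: Γ:[p3=F] Δ:[(p2 ∧ p0)=F, ¬p2=F] refutes=False
  v=0011: Γ:[p3=T] Δ:[(p2 ∧ p0)=F, ¬p2=F] refutes=True  ← countermodel

Result: NO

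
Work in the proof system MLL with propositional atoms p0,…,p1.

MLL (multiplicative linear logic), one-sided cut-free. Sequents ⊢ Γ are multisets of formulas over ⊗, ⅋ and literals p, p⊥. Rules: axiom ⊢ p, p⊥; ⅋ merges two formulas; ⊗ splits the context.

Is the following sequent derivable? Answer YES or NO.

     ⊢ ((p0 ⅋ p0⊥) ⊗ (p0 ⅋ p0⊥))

Proof tree:
[⊗]  ⊢ ((p0 ⅋ p0⊥) ⊗ (p0 ⅋ p0⊥))
  [⅋]  ⊢ (p0 ⅋ p0⊥)
    [Ax]  ⊢ p0, p0⊥
  [⅋]  ⊢ (p0 ⅋ p0⊥)
    [Ax]  ⊢ p0, p0⊥

Result: YES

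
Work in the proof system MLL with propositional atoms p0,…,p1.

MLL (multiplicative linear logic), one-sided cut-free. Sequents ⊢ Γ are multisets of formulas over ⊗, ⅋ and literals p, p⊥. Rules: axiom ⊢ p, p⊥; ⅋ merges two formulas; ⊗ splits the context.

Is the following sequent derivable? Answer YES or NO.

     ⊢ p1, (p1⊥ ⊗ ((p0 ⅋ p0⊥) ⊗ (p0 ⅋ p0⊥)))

Derivation (root first):
[⊗]  ⊢ p1, (p1⊥ ⊗ ((p0 ⅋ p0⊥) ⊗ (p0 ⅋ p0⊥)))
  [Ax]  ⊢ p1, p1⊥
  [⊗]  ⊢ ((p0 ⅋ p0⊥) ⊗ (p0 ⅋ p0⊥))
    [⅋]  ⊢ (p0 ⅋ p0⊥)
      [Ax]  ⊢ p0, p0⊥
    [⅋]  ⊢ (p0 ⅋ p0⊥)
      [Ax]  ⊢ p0, p0⊥

Result: YES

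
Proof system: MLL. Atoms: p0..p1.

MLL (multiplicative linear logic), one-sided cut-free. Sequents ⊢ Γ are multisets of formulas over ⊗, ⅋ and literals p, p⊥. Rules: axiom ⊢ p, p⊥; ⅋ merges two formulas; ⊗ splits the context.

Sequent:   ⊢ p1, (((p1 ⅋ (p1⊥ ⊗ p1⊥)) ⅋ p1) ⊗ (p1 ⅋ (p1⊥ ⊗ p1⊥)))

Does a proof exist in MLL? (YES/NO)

Proof tree:
[⊗]  ⊢ p1, (((p1 ⅋ (p1⊥ ⊗ p1⊥)) ⅋ p1) ⊗ (p1 ⅋ (p1⊥ ⊗ p1⊥)))
  [⅋]  ⊢ ((p1 ⅋ (p1⊥ ⊗ p1⊥)) ⅋ p1)
    [⅋]  ⊢ p1, (p1 ⅋ (p1⊥ ⊗ p1⊥))
      [⊗]  ⊢ p1, p1, (p1⊥ ⊗ p1⊥)
        [Ax]  ⊢ p1, p1⊥
        [Ax]  ⊢ p1, p1⊥
  [⅋]  ⊢ p1, (p1 ⅋ (p1⊥ ⊗ p1⊥))
    [⊗]  ⊢ p1, p1, (p1⊥ ⊗ p1⊥)
      [Ax]  ⊢ p1, p1⊥
      [Ax]  ⊢ p1, p1⊥

Result: YES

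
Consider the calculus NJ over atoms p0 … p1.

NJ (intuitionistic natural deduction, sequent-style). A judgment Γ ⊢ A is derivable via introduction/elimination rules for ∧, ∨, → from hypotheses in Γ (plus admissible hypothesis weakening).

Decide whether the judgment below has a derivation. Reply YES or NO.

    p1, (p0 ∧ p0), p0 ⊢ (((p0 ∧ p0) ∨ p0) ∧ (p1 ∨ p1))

Derivation trace:
[∧I] p1, (p0 ∧ p0), p0 ⊢ (((p0 ∧ p0) ∨ p0) ∧ (p1 ∨ p1))
  [∨I₁] (p0 ∧ p0), p0 ⊢ ((p0 ∧ p0) ∨ p0)
    [∧I] (p0 ∧ p0), p0 ⊢ (p0 ∧ p0)
      [Wk] p0, (p0 ∧ p0) ⊢ p0
        [Ax] p0 ⊢ p0
      [Ax] p0 ⊢ p0
  [∨I₂] p1 ⊢ (p1 ∨ p1)
    [Ax] p1 ⊢ p1

Result: YES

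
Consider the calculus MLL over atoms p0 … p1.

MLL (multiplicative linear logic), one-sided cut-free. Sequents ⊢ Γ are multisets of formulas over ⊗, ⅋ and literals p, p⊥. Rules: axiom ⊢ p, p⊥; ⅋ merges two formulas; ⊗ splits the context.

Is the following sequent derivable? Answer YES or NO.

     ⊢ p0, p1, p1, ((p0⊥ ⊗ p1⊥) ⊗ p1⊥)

Proof tree:
[⊗]  ⊢ p0, p1, p1, ((p0⊥ ⊗ p1⊥) ⊗ p1⊥)
  [⊗]  ⊢ p0, p1, (p0⊥ ⊗ p1⊥)
    [Ax]  ⊢ p0, p0⊥
    [Ax]  ⊢ p1, p1⊥
  [Ax]  ⊢ p1, p1⊥

Result: YES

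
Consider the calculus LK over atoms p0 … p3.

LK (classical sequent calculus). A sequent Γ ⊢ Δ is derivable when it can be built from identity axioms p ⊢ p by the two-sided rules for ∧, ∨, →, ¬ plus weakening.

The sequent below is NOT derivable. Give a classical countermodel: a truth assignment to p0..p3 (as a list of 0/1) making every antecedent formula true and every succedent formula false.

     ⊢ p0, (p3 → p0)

Enumerate valuations to refute Γ ⊢ Δ:
  v=0000: Γ:[] Δ:[p0=F, (p3 → p0)=T] refutes=False
  v=0001: Γ:[] Δ:[p0=F, (p3 → p0)=F] refutes=True  ← countermodel

Result: [0, 0, 0, 1]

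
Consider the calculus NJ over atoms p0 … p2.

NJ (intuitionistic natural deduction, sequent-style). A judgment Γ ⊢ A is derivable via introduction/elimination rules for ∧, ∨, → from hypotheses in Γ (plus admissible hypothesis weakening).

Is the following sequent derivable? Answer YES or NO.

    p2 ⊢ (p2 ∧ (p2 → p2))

Derivation (root first):
[∧I] p2 ⊢ (p2 ∧ (p2 → p2))
  [Ax] p2 ⊢ p2
  [→I]  ⊢ (p2 → p2)
    [Ax] p2 ⊢ p2

Result: YES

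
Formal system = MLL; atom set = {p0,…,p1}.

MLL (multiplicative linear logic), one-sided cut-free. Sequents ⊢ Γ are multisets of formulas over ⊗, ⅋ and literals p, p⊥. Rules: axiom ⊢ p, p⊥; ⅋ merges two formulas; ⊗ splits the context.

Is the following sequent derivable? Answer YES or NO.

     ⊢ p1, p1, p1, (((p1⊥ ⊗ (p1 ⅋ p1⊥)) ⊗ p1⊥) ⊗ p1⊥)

Proof tree:
[⊗]  ⊢ p1, p1, p1, (((p1⊥ ⊗ (p1 ⅋ p1⊥)) ⊗ p1⊥) ⊗ p1⊥)
  [⊗]  ⊢ p1, p1, ((p1⊥ ⊗ (p1 ⅋ p1⊥)) ⊗ p1⊥)
    [⊗]  ⊢ p1, (p1⊥ ⊗ (p1 ⅋ p1⊥))
      [Ax]  ⊢ p1, p1⊥
      [⅋]  ⊢ (p1 ⅋ p1⊥)
        [Ax]  ⊢ p1, p1⊥
    [Ax]  ⊢ p1, p1⊥
  [Ax]  ⊢ p1, p1⊥

Result: YES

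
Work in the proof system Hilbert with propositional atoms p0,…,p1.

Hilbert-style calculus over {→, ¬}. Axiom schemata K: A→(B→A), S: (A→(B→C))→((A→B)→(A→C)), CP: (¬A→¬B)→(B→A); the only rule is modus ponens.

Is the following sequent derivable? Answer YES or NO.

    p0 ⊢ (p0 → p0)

Derivation (root first):
[MP] p0 ⊢ (p0 → p0)
  [K]  ⊢ (p0 → (p0 → p0))
  [MP] p0 ⊢ p0
    [MP] p0 ⊢ (p0 → p0)
      [K]  ⊢ (p0 → (p0 → p0))
      [Hyp] p0 ⊢ p0
    [Hyp] p0 ⊢ p0

Result: YES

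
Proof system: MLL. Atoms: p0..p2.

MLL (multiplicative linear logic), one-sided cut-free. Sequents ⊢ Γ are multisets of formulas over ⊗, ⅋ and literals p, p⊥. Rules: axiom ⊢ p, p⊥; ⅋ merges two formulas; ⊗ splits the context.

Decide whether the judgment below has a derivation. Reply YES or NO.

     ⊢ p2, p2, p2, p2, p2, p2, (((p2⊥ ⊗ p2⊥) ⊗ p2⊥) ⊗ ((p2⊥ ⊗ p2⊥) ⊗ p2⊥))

Derivation trace:
[⊗]  ⊢ p2, p2, p2, p2, p2, p2, (((p2⊥ ⊗ p2⊥) ⊗ p2⊥) ⊗ ((p2⊥ ⊗ p2⊥) ⊗ p2⊥))
  [⊗]  ⊢ p2, p2, p2, ((p2⊥ ⊗ p2⊥) ⊗ p2⊥)
    [⊗]  ⊢ p2, p2, (p2⊥ ⊗ p2⊥)
      [Ax]  ⊢ p2, p2⊥
      [Ax]  ⊢ p2, p2⊥
    [Ax]  ⊢ p2, p2⊥
  [⊗]  ⊢ p2, p2, p2, ((p2⊥ ⊗ p2⊥) ⊗ p2⊥)
    [⊗]  ⊢ p2, p2, (p2⊥ ⊗ p2⊥)
      [Ax]  ⊢ p2, p2⊥
      [Ax]  ⊢ p2, p2⊥
    [Ax]  ⊢ p2, p2⊥

Result: YES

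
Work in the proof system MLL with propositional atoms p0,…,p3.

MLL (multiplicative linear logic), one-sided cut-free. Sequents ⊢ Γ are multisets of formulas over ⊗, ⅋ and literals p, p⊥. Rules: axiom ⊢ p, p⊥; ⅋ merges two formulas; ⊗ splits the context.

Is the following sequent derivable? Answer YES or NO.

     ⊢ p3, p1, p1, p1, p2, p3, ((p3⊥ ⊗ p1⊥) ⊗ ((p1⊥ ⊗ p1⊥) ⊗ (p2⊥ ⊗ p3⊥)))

Proof tree:
[⊗]  ⊢ p3, p1, p1, p1, p2, p3, ((p3⊥ ⊗ p1⊥) ⊗ ((p1⊥ ⊗ p1⊥) ⊗ (p2⊥ ⊗ p3⊥)))
  [⊗]  ⊢ p3, p1, (p3⊥ ⊗ p1⊥)
    [Ax]  ⊢ p3, p3⊥
    [Ax]  ⊢ p1, p1⊥
  [⊗]  ⊢ p1, p1, p2, p3, ((p1⊥ ⊗ p1⊥) ⊗ (p2⊥ ⊗ p3⊥))
    [⊗]  ⊢ p1, p1, (p1⊥ ⊗ p1⊥)
      [Ax]  ⊢ p1, p1⊥
      [Ax]  ⊢ p1, p1⊥
    [⊗]  ⊢ p2, p3, (p2⊥ ⊗ p3⊥)
      [Ax]  ⊢ p2, p2⊥
      [Ax]  ⊢ p3, p3⊥

Result: YES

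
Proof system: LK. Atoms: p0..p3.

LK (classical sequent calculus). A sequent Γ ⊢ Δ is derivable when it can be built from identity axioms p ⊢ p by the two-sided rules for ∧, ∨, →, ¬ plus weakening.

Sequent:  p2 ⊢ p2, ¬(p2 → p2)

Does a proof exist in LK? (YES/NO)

Derivation (root first):
[¬R] p2 ⊢ p2, ¬(p2 → p2)
  [→L] p2, (p2 → p2) ⊢ p2
    [Ax] p2 ⊢ p2
    [Ax] p2 ⊢ p2

Result: YES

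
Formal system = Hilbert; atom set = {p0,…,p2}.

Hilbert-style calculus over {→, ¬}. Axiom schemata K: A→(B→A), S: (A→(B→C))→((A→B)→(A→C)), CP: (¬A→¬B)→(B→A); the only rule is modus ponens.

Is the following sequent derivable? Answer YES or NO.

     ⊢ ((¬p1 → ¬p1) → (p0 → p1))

Truth-table refutation:
  v=000: Γ:[] Δ:[((¬p1 → ¬p1) → (p0 → p1))=T] refutes=False
  v=001: Γ:[] Δ:[((¬p1 → ¬p1) → (p0 → p1))=T] refutes=False
  v=010: Γ:[] Δ:[((¬p1 → ¬p1) → (p0 → p1))=T] refutes=False
  v=011: Γ:[] Δ:[((¬p1 → ¬p1) → (p0 → p1))=T] refutes=False
  v=100: Γ:[] Δ:[((¬p1 → ¬p1) → (p0 → p1))=F] refutes=True  ← countermodel

Result: NO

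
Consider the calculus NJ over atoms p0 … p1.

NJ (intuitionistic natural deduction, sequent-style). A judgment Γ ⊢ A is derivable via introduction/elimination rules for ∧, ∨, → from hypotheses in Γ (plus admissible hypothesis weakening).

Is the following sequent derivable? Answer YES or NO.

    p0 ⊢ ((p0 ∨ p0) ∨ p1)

Derivation (root first):
[∨I₁] p0 ⊢ ((p0 ∨ p0) ∨ p1)
  [∨I₂] p0 ⊢ (p0 ∨ p0)
    [Ax] p0 ⊢ p0

Result: YES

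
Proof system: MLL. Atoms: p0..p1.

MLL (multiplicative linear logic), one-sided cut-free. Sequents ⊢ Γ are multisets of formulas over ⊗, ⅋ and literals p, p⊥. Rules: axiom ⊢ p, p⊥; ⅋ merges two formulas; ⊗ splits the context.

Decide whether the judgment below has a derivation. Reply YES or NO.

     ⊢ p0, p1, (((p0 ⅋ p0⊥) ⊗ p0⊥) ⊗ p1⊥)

Derivation trace:
[⊗]  ⊢ p0, p1, (((p0 ⅋ p0⊥) ⊗ p0⊥) ⊗ p1⊥)
  [⊗]  ⊢ p0, ((p0 ⅋ p0⊥) ⊗ p0⊥)
    [⅋]  ⊢ (p0 ⅋ p0⊥)
      [Ax]  ⊢ p0, p0⊥
    [Ax]  ⊢ p0, p0⊥
  [Ax]  ⊢ p1, p1⊥

Result: YES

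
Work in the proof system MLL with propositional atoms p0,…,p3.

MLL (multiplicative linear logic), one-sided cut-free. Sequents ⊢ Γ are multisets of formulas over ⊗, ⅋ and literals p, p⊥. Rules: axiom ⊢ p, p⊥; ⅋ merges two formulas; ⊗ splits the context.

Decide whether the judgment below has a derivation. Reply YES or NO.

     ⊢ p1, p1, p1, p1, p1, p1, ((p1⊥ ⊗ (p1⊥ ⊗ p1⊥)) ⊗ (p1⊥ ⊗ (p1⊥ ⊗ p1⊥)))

Derivation trace:
[⊗]  ⊢ p1, p1, p1, p1, p1, p1, ((p1⊥ ⊗ (p1⊥ ⊗ p1⊥)) ⊗ (p1⊥ ⊗ (p1⊥ ⊗ p1⊥)))
  [⊗]  ⊢ p1, p1, p1, (p1⊥ ⊗ (p1⊥ ⊗ p1⊥))
    [Ax]  ⊢ p1, p1⊥
    [⊗]  ⊢ p1, p1, (p1⊥ ⊗ p1⊥)
      [Ax]  ⊢ p1, p1⊥
      [Ax]  ⊢ p1, p1⊥
  [⊗]  ⊢ p1, p1, p1, (p1⊥ ⊗ (p1⊥ ⊗ p1⊥))
    [Ax]  ⊢ p1, p1⊥
    [⊗]  ⊢ p1, p1, (p1⊥ ⊗ p1⊥)
      [Ax]  ⊢ p1, p1⊥
      [Ax]  ⊢ p1, p1⊥

Result: YES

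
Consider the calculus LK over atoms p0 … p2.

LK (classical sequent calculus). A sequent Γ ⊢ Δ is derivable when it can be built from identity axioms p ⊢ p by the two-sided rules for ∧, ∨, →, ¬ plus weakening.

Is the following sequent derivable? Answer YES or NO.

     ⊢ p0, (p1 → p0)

Enumerate valuations to refute Γ ⊢ Δ:
  v=000: Γ:[] Δ:[p0=F, (p1 → p0)=T] refutes=False
  v=001: Γ:[] Δ:[p0=F, (p1 → p0)=T] refutes=False
  v=010: Γ:[] Δ:[p0=F, (p1 → p0)=F] refutes=True  ← countermodel

Result: NO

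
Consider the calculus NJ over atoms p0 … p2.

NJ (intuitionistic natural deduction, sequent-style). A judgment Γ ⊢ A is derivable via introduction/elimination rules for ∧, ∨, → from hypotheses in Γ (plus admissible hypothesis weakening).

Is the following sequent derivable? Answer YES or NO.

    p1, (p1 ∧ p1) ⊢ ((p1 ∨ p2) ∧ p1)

Proof tree:
[Wk] p1, (p1 ∧ p1) ⊢ ((p1 ∨ p2) ∧ p1)
  [∧I] p1 ⊢ ((p1 ∨ p2) ∧ p1)
    [∨I₁] p1 ⊢ (p1 ∨ p2)
      [Ax] p1 ⊢ p1
    [Ax] p1 ⊢ p1

Result: YES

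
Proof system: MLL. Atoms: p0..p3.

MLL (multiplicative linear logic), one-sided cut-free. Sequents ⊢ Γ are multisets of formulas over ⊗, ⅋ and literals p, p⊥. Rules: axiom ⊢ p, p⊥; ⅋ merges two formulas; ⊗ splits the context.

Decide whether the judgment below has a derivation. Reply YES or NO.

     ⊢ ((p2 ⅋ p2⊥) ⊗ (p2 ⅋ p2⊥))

Derivation (root first):
[⊗]  ⊢ ((p2 ⅋ p2⊥) ⊗ (p2 ⅋ p2⊥))
  [⅋]  ⊢ (p2 ⅋ p2⊥)
    [Ax]  ⊢ p2, p2⊥
  [⅋]  ⊢ (p2 ⅋ p2⊥)
    [Ax]  ⊢ p2, p2⊥

Result: YES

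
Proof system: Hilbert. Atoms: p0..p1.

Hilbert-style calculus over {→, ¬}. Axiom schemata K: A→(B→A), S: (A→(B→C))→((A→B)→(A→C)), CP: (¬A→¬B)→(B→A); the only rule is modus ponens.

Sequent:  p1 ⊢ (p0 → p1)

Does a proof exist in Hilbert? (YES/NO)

Derivation (root first):
[MP] p1 ⊢ (p0 → p1)
  [K]  ⊢ (p1 → (p0 → p1))
  [MP] p1 ⊢ p1
    [MP] p1 ⊢ (p1 → p1)
      [K]  ⊢ (p1 → (p1 → p1))
      [Hyp] p1 ⊢ p1
    [Hyp] p1 ⊢ p1

Result: YES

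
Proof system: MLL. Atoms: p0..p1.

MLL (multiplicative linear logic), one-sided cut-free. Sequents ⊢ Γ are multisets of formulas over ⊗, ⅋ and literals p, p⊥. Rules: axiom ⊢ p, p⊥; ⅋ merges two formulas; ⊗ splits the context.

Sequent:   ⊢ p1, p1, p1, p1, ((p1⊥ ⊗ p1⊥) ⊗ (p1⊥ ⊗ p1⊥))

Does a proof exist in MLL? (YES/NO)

Proof tree:
[⊗]  ⊢ p1, p1, p1, p1, ((p1⊥ ⊗ p1⊥) ⊗ (p1⊥ ⊗ p1⊥))
  [⊗]  ⊢ p1, p1, (p1⊥ ⊗ p1⊥)
    [Ax]  ⊢ p1, p1⊥
    [Ax]  ⊢ p1, p1⊥
  [⊗]  ⊢ p1, p1, (p1⊥ ⊗ p1⊥)
    [Ax]  ⊢ p1, p1⊥
    [Ax]  ⊢ p1, p1⊥

Result: YES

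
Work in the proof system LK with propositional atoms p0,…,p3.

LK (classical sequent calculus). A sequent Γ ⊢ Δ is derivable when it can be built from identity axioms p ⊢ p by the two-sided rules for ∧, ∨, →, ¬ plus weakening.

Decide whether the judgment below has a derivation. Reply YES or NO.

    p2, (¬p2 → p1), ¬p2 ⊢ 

Derivation (root first):
[¬L] p2, (¬p2 → p1), ¬p2 ⊢ 
  [→L] p2, (¬p2 → p1) ⊢ p2
    [¬R]  ⊢ p2, ¬p2
      [Ax] p2 ⊢ p2
    [WL] p2, p1 ⊢ p2
      [Ax] p2 ⊢ p2

Result: YES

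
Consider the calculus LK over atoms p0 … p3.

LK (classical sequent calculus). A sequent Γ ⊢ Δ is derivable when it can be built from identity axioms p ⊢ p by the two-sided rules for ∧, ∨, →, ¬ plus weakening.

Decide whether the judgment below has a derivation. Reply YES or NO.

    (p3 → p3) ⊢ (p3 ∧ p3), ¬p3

Proof tree:
[¬R] (p3 → p3) ⊢ (p3 ∧ p3), ¬p3
  [∧R] (p3 → p3), p3 ⊢ (p3 ∧ p3)
    [→L] p3, (p3 → p3) ⊢ p3
      [Ax] p3 ⊢ p3
      [Ax] p3 ⊢ p3
    [Ax] p3 ⊢ p3

Result: YES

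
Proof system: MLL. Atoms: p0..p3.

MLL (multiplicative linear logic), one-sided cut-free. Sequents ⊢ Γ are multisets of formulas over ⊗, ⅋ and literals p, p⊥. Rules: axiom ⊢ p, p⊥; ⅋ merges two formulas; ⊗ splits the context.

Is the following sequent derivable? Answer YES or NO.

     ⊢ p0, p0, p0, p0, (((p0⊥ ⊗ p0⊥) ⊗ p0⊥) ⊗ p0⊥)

Proof tree:
[⊗]  ⊢ p0, p0, p0, p0, (((p0⊥ ⊗ p0⊥) ⊗ p0⊥) ⊗ p0⊥)
  [⊗]  ⊢ p0, p0, p0, ((p0⊥ ⊗ p0⊥) ⊗ p0⊥)
    [⊗]  ⊢ p0, p0, (p0⊥ ⊗ p0⊥)
      [Ax]  ⊢ p0, p0⊥
      [Ax]  ⊢ p0, p0⊥
    [Ax]  ⊢ p0, p0⊥
  [Ax]  ⊢ p0, p0⊥

Result: YES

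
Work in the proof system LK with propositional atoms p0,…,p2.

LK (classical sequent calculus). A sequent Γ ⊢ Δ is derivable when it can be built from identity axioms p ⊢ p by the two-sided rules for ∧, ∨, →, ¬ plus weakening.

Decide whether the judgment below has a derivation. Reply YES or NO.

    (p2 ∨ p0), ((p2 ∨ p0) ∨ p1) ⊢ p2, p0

Derivation (root first):
[∨L] (p2 ∨ p0), ((p2 ∨ p0) ∨ p1) ⊢ p2, p0
  [∨L] (p2 ∨ p0) ⊢ p2, p0
    [Ax] p2 ⊢ p2
    [Ax] p0 ⊢ p0
  [WL] (p2 ∨ p0), p1 ⊢ p2, p0
    [∨L] (p2 ∨ p0) ⊢ p2, p0
      [Ax] p2 ⊢ p2
      [Ax] p0 ⊢ p0

Result: YES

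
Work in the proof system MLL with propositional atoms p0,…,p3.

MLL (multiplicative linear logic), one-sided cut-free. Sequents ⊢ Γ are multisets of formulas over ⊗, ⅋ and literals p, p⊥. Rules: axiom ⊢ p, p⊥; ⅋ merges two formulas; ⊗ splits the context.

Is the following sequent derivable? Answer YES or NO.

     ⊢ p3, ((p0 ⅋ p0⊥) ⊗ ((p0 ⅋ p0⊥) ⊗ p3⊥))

Proof tree:
[⊗]  ⊢ p3, ((p0 ⅋ p0⊥) ⊗ ((p0 ⅋ p0⊥) ⊗ p3⊥))
  [⅋]  ⊢ (p0 ⅋ p0⊥)
    [Ax]  ⊢ p0, p0⊥
  [⊗]  ⊢ p3, ((p0 ⅋ p0⊥) ⊗ p3⊥)
    [⅋]  ⊢ (p0 ⅋ p0⊥)
      [Ax]  ⊢ p0, p0⊥
    [Ax]  ⊢ p3, p3⊥

Result: YES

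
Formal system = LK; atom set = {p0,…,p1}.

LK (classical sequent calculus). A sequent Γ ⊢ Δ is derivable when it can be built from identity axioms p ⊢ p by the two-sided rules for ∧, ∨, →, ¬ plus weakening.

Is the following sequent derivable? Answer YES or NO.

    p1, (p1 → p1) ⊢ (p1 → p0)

Search for a countermodel by truth-table:
  v=00: Γ:[p1=F, (p1 → p1)=T] Δ:[(p1 → p0)=T] refutes=False
  v=01: Γ:[p1=T, (p1 → p1)=T] Δ:[(p1 → p0)=F] refutes=True  ← countermodel

Result: NO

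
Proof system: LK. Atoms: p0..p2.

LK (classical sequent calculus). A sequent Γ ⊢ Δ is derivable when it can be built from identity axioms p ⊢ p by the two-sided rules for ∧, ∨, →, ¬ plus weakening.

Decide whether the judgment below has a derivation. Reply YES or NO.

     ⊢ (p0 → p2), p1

Truth-table refutation:
  v=000: Γ:[] Δ:[(p0 → p2)=T, p1=F] refutes=False
  v=001: Γ:[] Δ:[(p0 → p2)=T, p1=F] refutes=False
  v=010: Γ:[] Δ:[(p0 → p2)=T, p1=T] refutes=False
  v=011: Γ:[] Δ:[(p0 → p2)=T, p1=T] refutes=False
  v=100: Γ:[] Δ:[(p0 → p2)=F, p1=F] refutes=True  ← countermodel

Result: NO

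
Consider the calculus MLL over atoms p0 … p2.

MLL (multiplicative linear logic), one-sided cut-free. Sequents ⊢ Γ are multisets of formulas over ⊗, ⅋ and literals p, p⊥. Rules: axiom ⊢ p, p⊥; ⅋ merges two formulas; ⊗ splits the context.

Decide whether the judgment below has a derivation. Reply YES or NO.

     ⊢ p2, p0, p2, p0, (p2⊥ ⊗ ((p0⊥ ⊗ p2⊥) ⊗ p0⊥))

Derivation trace:
[⊗]  ⊢ p2, p0, p2, p0, (p2⊥ ⊗ ((p0⊥ ⊗ p2⊥) ⊗ p0⊥))
  [Ax]  ⊢ p2, p2⊥
  [⊗]  ⊢ p0, p2, p0, ((p0⊥ ⊗ p2⊥) ⊗ p0⊥)
    [⊗]  ⊢ p0, p2, (p0⊥ ⊗ p2⊥)
      [Ax]  ⊢ p0, p0⊥
      [Ax]  ⊢ p2, p2⊥
    [Ax]  ⊢ p0, p0⊥

Result: YES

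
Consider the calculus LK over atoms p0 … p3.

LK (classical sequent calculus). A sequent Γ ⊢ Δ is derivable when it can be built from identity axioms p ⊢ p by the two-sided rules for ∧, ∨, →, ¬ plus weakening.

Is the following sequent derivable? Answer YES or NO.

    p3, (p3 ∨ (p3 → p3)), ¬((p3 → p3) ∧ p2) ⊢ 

Search for a countermodel by truth-table:
  v=0000: Γ:[p3=F, (p3 ∨ (p3 → p3))=T, ¬((p3 → p3) ∧ p2)=T] Δ:[] refutes=False
  v=0001: Γ:[p3=T, (p3 ∨ (p3 → p3))=T, ¬((p3 → p3) ∧ p2)=T] Δ:[] refutes=True  ← countermodel

Result: NO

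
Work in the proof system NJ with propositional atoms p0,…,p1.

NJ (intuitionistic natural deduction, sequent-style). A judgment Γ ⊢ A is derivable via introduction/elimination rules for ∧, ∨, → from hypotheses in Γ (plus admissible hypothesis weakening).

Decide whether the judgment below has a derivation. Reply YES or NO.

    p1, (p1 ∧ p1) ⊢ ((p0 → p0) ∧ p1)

Derivation trace:
[Wk] p1, (p1 ∧ p1) ⊢ ((p0 → p0) ∧ p1)
  [∧I] p1 ⊢ ((p0 → p0) ∧ p1)
    [→I]  ⊢ (p0 → p0)
      [Ax] p0 ⊢ p0
    [Ax] p1 ⊢ p1

Result: YES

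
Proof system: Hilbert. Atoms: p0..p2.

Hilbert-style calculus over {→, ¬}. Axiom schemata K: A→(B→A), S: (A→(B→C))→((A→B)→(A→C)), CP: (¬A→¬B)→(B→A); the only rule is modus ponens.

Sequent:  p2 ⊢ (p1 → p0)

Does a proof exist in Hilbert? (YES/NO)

Enumerate valuations to refute Γ ⊢ Δ:
  v=000: Γ:[p2=F] Δ:[(p1 → p0)=T] refutes=False
  v=001: Γ:[p2=T] Δ:[(p1 → p0)=T] refutes=False
  v=010: Γ:[p2=F] Δ:[(p1 → p0)=F] refutes=False
  v=011: Γ:[p2=T] Δ:[(p1 → p0)=F] refutes=True  ← countermodel

Result: NO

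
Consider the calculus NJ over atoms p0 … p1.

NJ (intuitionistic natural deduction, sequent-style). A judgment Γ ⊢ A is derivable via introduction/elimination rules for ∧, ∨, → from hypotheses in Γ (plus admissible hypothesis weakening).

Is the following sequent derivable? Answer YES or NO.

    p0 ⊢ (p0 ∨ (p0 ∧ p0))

Derivation trace:
[∨I₂] p0 ⊢ (p0 ∨ (p0 ∧ p0))
  [∧I] p0 ⊢ (p0 ∧ p0)
    [Ax] p0 ⊢ p0
    [Ax] p0 ⊢ p0

Result: YES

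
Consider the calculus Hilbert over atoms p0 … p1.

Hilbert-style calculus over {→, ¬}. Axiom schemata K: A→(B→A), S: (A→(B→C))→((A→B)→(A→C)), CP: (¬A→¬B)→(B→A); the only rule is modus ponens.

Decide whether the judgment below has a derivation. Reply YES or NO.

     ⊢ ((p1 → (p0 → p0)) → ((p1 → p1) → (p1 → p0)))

Truth-table refutation:
  v=00: Γ:[] Δ:[((p1 → (p0 → p0)) → ((p1 → p1) → (p1 → p0)))=T] refutes=False
  v=01: Γ:[] Δ:[((p1 → (p0 → p0)) → ((p1 → p1) → (p1 → p0)))=F] refutes=True  ← countermodel

Result: NO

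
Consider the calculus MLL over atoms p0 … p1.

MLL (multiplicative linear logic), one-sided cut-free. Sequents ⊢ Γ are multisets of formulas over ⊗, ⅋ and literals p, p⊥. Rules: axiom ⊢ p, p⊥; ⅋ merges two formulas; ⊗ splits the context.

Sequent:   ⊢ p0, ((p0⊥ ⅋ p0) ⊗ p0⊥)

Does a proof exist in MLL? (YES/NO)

Proof tree:
[⊗]  ⊢ p0, ((p0⊥ ⅋ p0) ⊗ p0⊥)
  [⅋]  ⊢ (p0⊥ ⅋ p0)
    [Ax]  ⊢ p0, p0⊥
  [Ax]  ⊢ p0, p0⊥

Result: YES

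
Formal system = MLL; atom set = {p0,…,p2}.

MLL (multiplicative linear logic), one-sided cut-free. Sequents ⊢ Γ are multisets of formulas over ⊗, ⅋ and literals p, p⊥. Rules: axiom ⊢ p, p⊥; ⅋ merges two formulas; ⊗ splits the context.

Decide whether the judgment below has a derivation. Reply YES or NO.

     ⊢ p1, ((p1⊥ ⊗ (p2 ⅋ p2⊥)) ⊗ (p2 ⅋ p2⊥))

Derivation trace:
[⊗]  ⊢ p1, ((p1⊥ ⊗ (p2 ⅋ p2⊥)) ⊗ (p2 ⅋ p2⊥))
  [⊗]  ⊢ p1, (p1⊥ ⊗ (p2 ⅋ p2⊥))
    [Ax]  ⊢ p1, p1⊥
    [⅋]  ⊢ (p2 ⅋ p2⊥)
      [Ax]  ⊢ p2, p2⊥
  [⅋]  ⊢ (p2 ⅋ p2⊥)
    [Ax]  ⊢ p2, p2⊥

Result: YES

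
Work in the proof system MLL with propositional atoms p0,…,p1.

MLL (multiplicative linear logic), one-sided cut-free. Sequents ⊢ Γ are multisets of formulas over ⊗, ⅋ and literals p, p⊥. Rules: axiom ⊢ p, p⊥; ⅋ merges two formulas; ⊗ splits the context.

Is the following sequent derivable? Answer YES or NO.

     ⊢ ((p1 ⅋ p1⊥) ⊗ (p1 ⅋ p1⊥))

Derivation trace:
[⊗]  ⊢ ((p1 ⅋ p1⊥) ⊗ (p1 ⅋ p1⊥))
  [⅋]  ⊢ (p1 ⅋ p1⊥)
    [Ax]  ⊢ p1, p1⊥
  [⅋]  ⊢ (p1 ⅋ p1⊥)
    [Ax]  ⊢ p1, p1⊥

Result: YES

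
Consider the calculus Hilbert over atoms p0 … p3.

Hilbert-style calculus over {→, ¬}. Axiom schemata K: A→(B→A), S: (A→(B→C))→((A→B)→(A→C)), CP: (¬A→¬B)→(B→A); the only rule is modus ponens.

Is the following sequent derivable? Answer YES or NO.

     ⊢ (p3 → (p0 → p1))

Enumerate valuations to refute Γ ⊢ Δ:
  v=0000: Γ:[] Δ:[(p3 → (p0 → p1))=T] refutes=False
  v=0001: Γ:[] Δ:[(p3 → (p0 → p1))=T] refutes=False
  v=0010: Γ:[] Δ:[(p3 → (p0 → p1))=T] refutes=False
  v=0011: Γ:[] Δ:[(p3 → (p0 → p1))=T] refutes=False
  v=0100: Γ:[] Δ:[(p3 → (p0 → p1))=T] refutes=False
  v=0101: Γ:[] Δ:[(p3 → (p0 → p1))=T] refutes=False
  v=0110: Γ:[] Δ:[(p3 → (p0 → p1))=T] refutes=False
  v=0111: Γ:[] Δ:[(p3 → (p0 → p1))=T] refutes=False
  v=1000: Γ:[] Δ:[(p3 → (p0 → p1))=T] refutes=False
  v=1001: Γ:[] Δ:[(p3 → (p0 → p1))=F] refutes=True  ← countermodel

Result: NO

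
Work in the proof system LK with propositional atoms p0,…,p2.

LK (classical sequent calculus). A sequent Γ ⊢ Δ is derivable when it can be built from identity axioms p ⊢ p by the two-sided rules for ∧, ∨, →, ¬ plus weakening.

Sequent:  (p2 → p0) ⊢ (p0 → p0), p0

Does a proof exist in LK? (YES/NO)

Derivation trace:
[→L] (p2 → p0) ⊢ (p0 → p0), p0
  [WR]  ⊢ (p0 → p0), p2
    [→R]  ⊢ (p0 → p0)
      [Ax] p0 ⊢ p0
  [Ax] p0 ⊢ p0

Result: YES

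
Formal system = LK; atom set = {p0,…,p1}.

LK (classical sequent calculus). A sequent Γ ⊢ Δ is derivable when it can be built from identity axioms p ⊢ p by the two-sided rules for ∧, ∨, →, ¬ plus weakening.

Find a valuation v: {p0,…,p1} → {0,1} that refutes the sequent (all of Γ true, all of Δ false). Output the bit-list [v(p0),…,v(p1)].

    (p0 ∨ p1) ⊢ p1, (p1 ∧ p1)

Truth-table refutation:
  v=00: Γ:[(p0 ∨ p1)=F] Δ:[p1=F, (p1 ∧ p1)=F] refutes=False
  v=01: Γ:[(p0 ∨ p1)=T] Δ:[p1=T, (p1 ∧ p1)=T] refutes=False
  v=10: Γ:[(p0 ∨ p1)=T] Δ:[p1=F, (p1 ∧ p1)=F] refutes=True  ← countermodel

Result: [1, 0]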